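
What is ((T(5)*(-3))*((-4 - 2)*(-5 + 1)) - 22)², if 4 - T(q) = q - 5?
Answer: 96100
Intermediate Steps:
T(q) = 9 - q (T(q) = 4 - (q - 5) = 4 - (-5 + q) = 4 + (5 - q) = 9 - q)
((T(5)*(-3))*((-4 - 2)*(-5 + 1)) - 22)² = (((9 - 1*5)*(-3))*((-4 - 2)*(-5 + 1)) - 22)² = (((9 - 5)*(-3))*(-6*(-4)) - 22)² = ((4*(-3))*24 - 22)² = (-12*24 - 22)² = (-288 - 22)² = (-310)² = 96100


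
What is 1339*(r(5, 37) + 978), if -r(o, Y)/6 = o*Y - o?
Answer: -136578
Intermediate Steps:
r(o, Y) = 6*o - 6*Y*o (r(o, Y) = -6*(o*Y - o) = -6*(Y*o - o) = -6*(-o + Y*o) = 6*o - 6*Y*o)
1339*(r(5, 37) + 978) = 1339*(6*5*(1 - 1*37) + 978) = 1339*(6*5*(1 - 37) + 978) = 1339*(6*5*(-36) + 978) = 1339*(-1080 + 978) = 1339*(-102) = -136578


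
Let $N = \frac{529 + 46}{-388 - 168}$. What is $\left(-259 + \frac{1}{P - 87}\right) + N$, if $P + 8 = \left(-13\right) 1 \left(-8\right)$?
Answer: $- \frac{1300655}{5004} \approx -259.92$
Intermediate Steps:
$P = 96$ ($P = -8 + \left(-13\right) 1 \left(-8\right) = -8 - -104 = -8 + 104 = 96$)
$N = - \frac{575}{556}$ ($N = \frac{575}{-556} = 575 \left(- \frac{1}{556}\right) = - \frac{575}{556} \approx -1.0342$)
$\left(-259 + \frac{1}{P - 87}\right) + N = \left(-259 + \frac{1}{96 - 87}\right) - \frac{575}{556} = \left(-259 + \frac{1}{9}\right) - \frac{575}{556} = - \frac{2330}{9} - \frac{575}{556} = - \frac{1300655}{5004}$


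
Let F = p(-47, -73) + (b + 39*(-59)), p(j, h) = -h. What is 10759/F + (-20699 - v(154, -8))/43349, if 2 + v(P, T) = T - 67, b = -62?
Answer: -513616271/99269210 ≈ -5.1740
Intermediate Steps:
v(P, T) = -69 + T (v(P, T) = -2 + (T - 67) = -2 + (-67 + T) = -69 + T)
F = -2290 (F = -1*(-73) + (-62 + 39*(-59)) = 73 + (-62 - 2301) = 73 - 2363 = -2290)
10759/F + (-20699 - v(154, -8))/43349 = 10759/(-2290) + (-20699 - (-69 - 8))/43349 = 10759*(-1/2290) + (-20699 - 1*(-77))*(1/43349) = -10759/2290 + (-20699 + 77)*(1/43349) = -10759/2290 - 20622*1/43349 = -10759/2290 - 20622/43349 = -513616271/99269210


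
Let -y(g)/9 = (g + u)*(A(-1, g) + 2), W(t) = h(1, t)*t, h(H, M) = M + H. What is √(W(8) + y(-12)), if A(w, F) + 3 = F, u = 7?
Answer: 3*I*√57 ≈ 22.65*I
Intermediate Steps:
h(H, M) = H + M
A(w, F) = -3 + F
W(t) = t*(1 + t) (W(t) = (1 + t)*t = t*(1 + t))
y(g) = -9*(-1 + g)*(7 + g) (y(g) = -9*(g + 7)*((-3 + g) + 2) = -9*(7 + g)*(-1 + g) = -9*(-1 + g)*(7 + g))
√(W(8) + y(-12)) = √(8*(1 + 8) + (63 - 54*(-12) - 9*(-12)²)) = √(8*9 + (63 + 648 - 9*144)) = √(72 + (63 + 648 - 1296)) = √(72 - 585) = √(-513) = 3*I*√57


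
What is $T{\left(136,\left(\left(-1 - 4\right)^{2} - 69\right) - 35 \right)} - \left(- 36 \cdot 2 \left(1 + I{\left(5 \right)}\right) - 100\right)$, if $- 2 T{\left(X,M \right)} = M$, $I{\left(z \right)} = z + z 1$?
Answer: $\frac{1863}{2} \approx 931.5$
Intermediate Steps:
$I{\left(z \right)} = 2 z$ ($I{\left(z \right)} = z + z = 2 z$)
$T{\left(X,M \right)} = - \frac{M}{2}$
$T{\left(136,\left(\left(-1 - 4\right)^{2} - 69\right) - 35 \right)} - \left(- 36 \cdot 2 \left(1 + I{\left(5 \right)}\right) - 100\right) = - \frac{\left(\left(-1 - 4\right)^{2} - 69\right) - 35}{2} - \left(- 36 \cdot 2 \left(1 + 2 \cdot 5\right) - 100\right) = - \frac{\left(\left(-5\right)^{2} - 69\right) - 35}{2} - \left(- 36 \cdot 2 \left(1 + 10\right) - 100\right) = - \frac{\left(25 - 69\right) - 35}{2} - \left(- 36 \cdot 2 \cdot 11 - 100\right) = - \frac{-44 - 35}{2} - \left(\left(-36\right) 22 - 100\right) = \left(- \frac{1}{2}\right) \left(-79\right) - \left(-792 - 100\right) = \frac{79}{2} - -892 = \frac{79}{2} + 892 = \frac{1863}{2}$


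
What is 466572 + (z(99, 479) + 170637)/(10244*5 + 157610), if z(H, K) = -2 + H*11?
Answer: 48717201242/104415 ≈ 4.6657e+5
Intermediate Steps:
z(H, K) = -2 + 11*H
466572 + (z(99, 479) + 170637)/(10244*5 + 157610) = 466572 + ((-2 + 11*99) + 170637)/(10244*5 + 157610) = 466572 + ((-2 + 1089) + 170637)/(51220 + 157610) = 466572 + (1087 + 170637)/208830 = 466572 + 171724*(1/208830) = 466572 + 85862/104415 = 48717201242/104415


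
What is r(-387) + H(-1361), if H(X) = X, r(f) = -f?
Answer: -974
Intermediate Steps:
r(-387) + H(-1361) = -1*(-387) - 1361 = 387 - 1361 = -974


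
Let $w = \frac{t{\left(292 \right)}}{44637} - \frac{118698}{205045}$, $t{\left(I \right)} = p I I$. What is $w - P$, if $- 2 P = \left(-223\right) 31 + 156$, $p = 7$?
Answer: $- \frac{61609910643337}{18305187330} \approx -3365.7$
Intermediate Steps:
$t{\left(I \right)} = 7 I^{2}$ ($t{\left(I \right)} = 7 I I = 7 I^{2}$)
$P = \frac{6757}{2}$ ($P = - \frac{\left(-223\right) 31 + 156}{2} = - \frac{-6913 + 156}{2} = \left(- \frac{1}{2}\right) \left(-6757\right) = \frac{6757}{2} \approx 3378.5$)
$w = \frac{117082375534}{9152593665}$ ($w = \frac{7 \cdot 292^{2}}{44637} - \frac{118698}{205045} = 7 \cdot 85264 \cdot \frac{1}{44637} - \frac{118698}{205045} = 596848 \cdot \frac{1}{44637} - \frac{118698}{205045} = \frac{596848}{44637} - \frac{118698}{205045} = \frac{117082375534}{9152593665} \approx 12.792$)
$w - P = \frac{117082375534}{9152593665} - \frac{6757}{2} = - \frac{61609910643337}{18305187330}$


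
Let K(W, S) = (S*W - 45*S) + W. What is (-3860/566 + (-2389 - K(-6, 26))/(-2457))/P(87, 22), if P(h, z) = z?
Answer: -634697/2185326 ≈ -0.29044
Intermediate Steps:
K(W, S) = W - 45*S + S*W (K(W, S) = (-45*S + S*W) + W = W - 45*S + S*W)
(-3860/566 + (-2389 - K(-6, 26))/(-2457))/P(87, 22) = (-3860/566 + (-2389 - (-6 - 45*26 + 26*(-6)))/(-2457))/22 = (-3860*1/566 + (-2389 - (-6 - 1170 - 156))*(-1/2457))*(1/22) = (-1930/283 + (-2389 - 1*(-1332))*(-1/2457))*(1/22) = (-1930/283 + (-2389 + 1332)*(-1/2457))*(1/22) = (-1930/283 - 1057*(-1/2457))*(1/22) = (-1930/283 + 151/351)*(1/22) = -634697/99333*1/22 = -634697/2185326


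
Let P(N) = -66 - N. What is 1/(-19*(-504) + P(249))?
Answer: 1/9261 ≈ 0.00010798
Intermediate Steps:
1/(-19*(-504) + P(249)) = 1/(-19*(-504) + (-66 - 1*249)) = 1/(9576 + (-66 - 249)) = 1/(9576 - 315) = 1/9261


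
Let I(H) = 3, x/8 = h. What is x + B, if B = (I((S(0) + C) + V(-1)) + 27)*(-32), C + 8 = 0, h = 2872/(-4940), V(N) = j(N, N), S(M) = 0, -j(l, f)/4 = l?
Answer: -1191344/1235 ≈ -964.65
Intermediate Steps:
j(l, f) = -4*l
V(N) = -4*N
h = -718/1235 (h = 2872*(-1/4940) = -718/1235 ≈ -0.58138)
C = -8 (C = -8 + 0 = -8)
x = -5744/1235 (x = 8*(-718/1235) = -5744/1235 ≈ -4.6510)
B = -960 (B = (3 + 27)*(-32) = 30*(-32) = -960)
x + B = -5744/1235 - 960 = -1191344/1235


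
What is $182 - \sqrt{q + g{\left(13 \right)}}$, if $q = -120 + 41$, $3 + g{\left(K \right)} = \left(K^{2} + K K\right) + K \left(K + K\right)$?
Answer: $182 - 3 \sqrt{66} \approx 157.63$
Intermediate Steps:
$g{\left(K \right)} = -3 + 4 K^{2}$ ($g{\left(K \right)} = -3 + \left(\left(K^{2} + K K\right) + K \left(K + K\right)\right) = -3 + \left(\left(K^{2} + K^{2}\right) + K 2 K\right) = -3 + \left(2 K^{2} + 2 K^{2}\right) = -3 + 4 K^{2}$)
$q = -79$
$182 - \sqrt{q + g{\left(13 \right)}} = 182 - \sqrt{-79 - \left(3 - 4 \cdot 13^{2}\right)} = 182 - \sqrt{-79 + \left(-3 + 4 \cdot 169\right)} = 182 - \sqrt{-79 + \left(-3 + 676\right)} = 182 - \sqrt{-79 + 673} = 182 - \sqrt{594} = 182 - 3 \sqrt{66}$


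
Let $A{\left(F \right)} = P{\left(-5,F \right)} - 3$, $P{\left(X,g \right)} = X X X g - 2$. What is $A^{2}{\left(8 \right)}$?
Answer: $1010025$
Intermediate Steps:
$P{\left(X,g \right)} = -2 + g X^{3}$ ($P{\left(X,g \right)} = X^{2} X g - 2 = X^{3} g - 2 = g X^{3} - 2 = -2 + g X^{3}$)
$A{\left(F \right)} = -5 - 125 F$ ($A{\left(F \right)} = \left(-2 + F \left(-5\right)^{3}\right) - 3 = \left(-2 + F \left(-125\right)\right) - 3 = \left(-2 - 125 F\right) - 3 = -5 - 125 F$)
$A^{2}{\left(8 \right)} = \left(-5 - 1000\right)^{2} = \left(-1005\right)^{2} = 1010025$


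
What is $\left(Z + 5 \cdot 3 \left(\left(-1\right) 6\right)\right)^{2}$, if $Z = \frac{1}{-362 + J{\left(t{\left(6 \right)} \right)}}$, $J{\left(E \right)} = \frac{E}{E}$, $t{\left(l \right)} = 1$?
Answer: $\frac{1055665081}{130321} \approx 8100.5$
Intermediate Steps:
$J{\left(E \right)} = 1$
$Z = - \frac{1}{361}$ ($Z = \frac{1}{-362 + 1} = \frac{1}{-361} = - \frac{1}{361} \approx -0.0027701$)
$\left(Z + 5 \cdot 3 \left(\left(-1\right) 6\right)\right)^{2} = \left(- \frac{1}{361} + 5 \cdot 3 \left(\left(-1\right) 6\right)\right)^{2} = \left(- \frac{1}{361} + 15 \left(-6\right)\right)^{2} = \left(- \frac{1}{361} - 90\right)^{2} = \left(- \frac{32491}{361}\right)^{2} = \frac{1055665081}{130321}$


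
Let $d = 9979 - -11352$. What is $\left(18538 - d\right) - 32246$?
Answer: $-35039$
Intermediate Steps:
$d = 21331$ ($d = 9979 + 11352 = 21331$)
$\left(18538 - d\right) - 32246 = \left(18538 - 21331\right) - 32246 = -2793 - 32246 = -35039$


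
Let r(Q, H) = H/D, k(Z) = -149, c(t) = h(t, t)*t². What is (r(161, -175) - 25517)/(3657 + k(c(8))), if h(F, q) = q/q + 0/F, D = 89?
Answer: -567797/78053 ≈ -7.2745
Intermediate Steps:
h(F, q) = 1 (h(F, q) = 1 + 0 = 1)
c(t) = t² (c(t) = 1*t² = t²)
r(Q, H) = H/89
(r(161, -175) - 25517)/(3657 + k(c(8))) = ((1/89)*(-175) - 25517)/(3657 - 149) = (-175/89 - 25517)/3508 = -2271188/89*1/3508 = -567797/78053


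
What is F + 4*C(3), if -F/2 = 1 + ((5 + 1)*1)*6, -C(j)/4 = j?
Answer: -122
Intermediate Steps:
C(j) = -4*j
F = -74 (F = -2*(1 + ((5 + 1)*1)*6) = -2*(1 + (6*1)*6) = -2*(1 + 6*6) = -2*(1 + 36) = -2*37 = -74)
F + 4*C(3) = -74 + 4*(-4*3) = -74 + 4*(-12) = -74 - 48 = -122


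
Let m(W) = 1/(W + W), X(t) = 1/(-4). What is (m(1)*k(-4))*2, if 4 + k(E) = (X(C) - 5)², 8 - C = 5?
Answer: 377/16 ≈ 23.563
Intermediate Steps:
C = 3 (C = 8 - 1*5 = 8 - 5 = 3)
X(t) = -¼
k(E) = 377/16 (k(E) = -4 + (-¼ - 5)² = -4 + (-21/4)² = -4 + 441/16 = 377/16)
m(W) = 1/(2*W)
(m(1)*k(-4))*2 = (((½)/1)*(377/16))*2 = (((½)*1)*(377/16))*2 = ((½)*(377/16))*2 = (377/32)*2 = 377/16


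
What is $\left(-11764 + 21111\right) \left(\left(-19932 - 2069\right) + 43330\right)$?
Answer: $199362163$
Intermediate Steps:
$\left(-11764 + 21111\right) \left(\left(-19932 - 2069\right) + 43330\right) = 9347 \left(\left(-19932 - 2069\right) + 43330\right) = 9347 \left(-22001 + 43330\right) = 9347 \cdot 21329 = 199362163$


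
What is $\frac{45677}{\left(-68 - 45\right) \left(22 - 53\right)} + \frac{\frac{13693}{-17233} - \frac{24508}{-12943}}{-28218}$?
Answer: $\frac{95829029261314413}{7349214968515742} \approx 13.039$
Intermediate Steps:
$\frac{45677}{\left(-68 - 45\right) \left(22 - 53\right)} + \frac{\frac{13693}{-17233} - \frac{24508}{-12943}}{-28218} = \frac{45677}{\left(-113\right) \left(-31\right)} + \left(13693 \left(- \frac{1}{17233}\right) - - \frac{24508}{12943}\right) \left(- \frac{1}{28218}\right) = \frac{45677}{3503} + \left(- \frac{13693}{17233} + \frac{24508}{12943}\right) \left(- \frac{1}{28218}\right) = 45677 \cdot \frac{1}{3503} + \frac{245117865}{223046719} \left(- \frac{1}{28218}\right) = \frac{45677}{3503} - \frac{81705955}{2097977438914} = \frac{95829029261314413}{7349214968515742}$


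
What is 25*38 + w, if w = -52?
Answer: 898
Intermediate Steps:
25*38 + w = 25*38 - 52 = 950 - 52 = 898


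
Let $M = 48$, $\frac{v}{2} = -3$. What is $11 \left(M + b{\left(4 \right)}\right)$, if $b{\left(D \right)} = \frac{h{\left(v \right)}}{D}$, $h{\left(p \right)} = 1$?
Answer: $\frac{2123}{4} \approx 530.75$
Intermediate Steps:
$v = -6$ ($v = 2 \left(-3\right) = -6$)
$b{\left(D \right)} = \frac{1}{D}$ ($b{\left(D \right)} = 1 \frac{1}{D} = \frac{1}{D}$)
$11 \left(M + b{\left(4 \right)}\right) = 11 \left(48 + \frac{1}{4}\right) = 11 \cdot \frac{193}{4} = \frac{2123}{4}$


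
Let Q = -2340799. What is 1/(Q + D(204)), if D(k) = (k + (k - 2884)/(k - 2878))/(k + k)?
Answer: -68187/159612027152 ≈ -4.2720e-7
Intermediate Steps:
D(k) = (k + (-2884 + k)/(-2878 + k))/(2*k) (D(k) = (k + (-2884 + k)/(-2878 + k))/((2*k)) = (k + (-2884 + k)/(-2878 + k))*(1/(2*k)) = (k + (-2884 + k)/(-2878 + k))/(2*k))
1/(Q + D(204)) = 1/(-2340799 + (1/2)*(-2884 + 204**2 - 2877*204)/(204*(-2878 + 204))) = 1/(-2340799 + (1/2)*(1/204)*(-2884 + 41616 - 586908)/(-2674)) = 1/(-2340799 + (1/2)*(1/204)*(-1/2674)*(-548176)) = 1/(-2340799 + 34261/68187) = 1/(-159612027152/68187) = -68187/159612027152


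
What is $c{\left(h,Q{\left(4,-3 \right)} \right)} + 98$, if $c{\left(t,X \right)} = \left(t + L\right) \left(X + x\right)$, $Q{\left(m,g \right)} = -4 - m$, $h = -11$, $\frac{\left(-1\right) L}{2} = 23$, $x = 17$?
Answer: $-415$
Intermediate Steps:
$L = -46$ ($L = \left(-2\right) 23 = -46$)
$c{\left(t,X \right)} = \left(-46 + t\right) \left(17 + X\right)$ ($c{\left(t,X \right)} = \left(t - 46\right) \left(X + 17\right) = \left(-46 + t\right) \left(17 + X\right)$)
$c{\left(h,Q{\left(4,-3 \right)} \right)} + 98 = \left(-782 - 46 \left(-4 - 4\right) + 17 \left(-11\right) + \left(-4 - 4\right) \left(-11\right)\right) + 98 = \left(-782 - 46 \left(-4 - 4\right) - 187 + \left(-4 - 4\right) \left(-11\right)\right) + 98 = \left(-782 - -368 - 187 - -88\right) + 98 = \left(-782 + 368 - 187 + 88\right) + 98 = -513 + 98 = -415$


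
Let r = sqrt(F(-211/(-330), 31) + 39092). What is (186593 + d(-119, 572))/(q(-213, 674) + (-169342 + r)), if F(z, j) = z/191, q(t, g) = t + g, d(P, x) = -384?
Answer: -1982114628990870/1797663065938859 - 186209*sqrt(155303964242130)/1797663065938859 ≈ -1.1039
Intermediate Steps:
q(t, g) = g + t
F(z, j) = z/191 (F(z, j) = z*(1/191) = z/191)
r = sqrt(155303964242130)/63030 (r = sqrt((-211/(-330))/191 + 39092) = sqrt((-211*(-1/330))/191 + 39092) = sqrt((1/191)*(211/330) + 39092) = sqrt(211/63030 + 39092) = sqrt(2463968971/63030) = sqrt(155303964242130)/63030 ≈ 197.72)
(186593 + d(-119, 572))/(q(-213, 674) + (-169342 + r)) = (186593 - 384)/((674 - 213) + (-169342 + sqrt(155303964242130)/63030)) = 186209/(461 + (-169342 + sqrt(155303964242130)/63030)) = 186209/(-168881 + sqrt(155303964242130)/63030)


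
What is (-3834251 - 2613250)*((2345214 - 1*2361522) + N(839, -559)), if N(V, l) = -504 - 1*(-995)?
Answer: 101980123317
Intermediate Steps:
N(V, l) = 491 (N(V, l) = -504 + 995 = 491)
(-3834251 - 2613250)*((2345214 - 1*2361522) + N(839, -559)) = (-3834251 - 2613250)*((2345214 - 1*2361522) + 491) = -6447501*((2345214 - 2361522) + 491) = -6447501*(-16308 + 491) = -6447501*(-15817) = 101980123317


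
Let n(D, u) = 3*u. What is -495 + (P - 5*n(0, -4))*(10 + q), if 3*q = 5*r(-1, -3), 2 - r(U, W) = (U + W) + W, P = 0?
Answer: 1005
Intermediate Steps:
r(U, W) = 2 - U - 2*W (r(U, W) = 2 - ((U + W) + W) = 2 - (U + 2*W) = 2 + (-U - 2*W) = 2 - U - 2*W)
q = 15 (q = (5*(2 - 1*(-1) - 2*(-3)))/3 = (5*(2 + 1 + 6))/3 = (5*9)/3 = (1/3)*45 = 15)
-495 + (P - 5*n(0, -4))*(10 + q) = -495 + (0 - 15*(-4))*(10 + 15) = -495 + (0 - 5*(-12))*25 = -495 + (0 + 60)*25 = -495 + 60*25 = -495 + 1500 = 1005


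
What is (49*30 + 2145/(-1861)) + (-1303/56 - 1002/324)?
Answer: 4058915923/2813832 ≈ 1442.5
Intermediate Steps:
(49*30 + 2145/(-1861)) + (-1303/56 - 1002/324) = (1470 + 2145*(-1/1861)) + (-1303*1/56 - 1002*1/324) = (1470 - 2145/1861) + (-1303/56 - 167/54) = 2733525/1861 - 39857/1512 = 4058915923/2813832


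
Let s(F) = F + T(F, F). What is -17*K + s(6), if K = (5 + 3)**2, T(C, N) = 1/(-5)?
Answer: -5411/5 ≈ -1082.2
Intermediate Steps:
T(C, N) = -1/5
K = 64 (K = 8**2 = 64)
s(F) = -1/5 + F (s(F) = F - 1/5 = -1/5 + F)
-17*K + s(6) = -17*64 + (-1/5 + 6) = -1088 + 29/5 = -5411/5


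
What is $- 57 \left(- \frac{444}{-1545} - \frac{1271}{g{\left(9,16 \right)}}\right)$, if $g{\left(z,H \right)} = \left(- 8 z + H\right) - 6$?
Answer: $- \frac{1220427}{1030} \approx -1184.9$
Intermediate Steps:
$g{\left(z,H \right)} = -6 + H - 8 z$ ($g{\left(z,H \right)} = \left(H - 8 z\right) - 6 = -6 + H - 8 z$)
$- 57 \left(- \frac{444}{-1545} - \frac{1271}{g{\left(9,16 \right)}}\right) = - 57 \left(- \frac{444}{-1545} - \frac{1271}{-6 + 16 - 72}\right) = - 57 \left(\left(-444\right) \left(- \frac{1}{1545}\right) - \frac{1271}{-6 + 16 - 72}\right) = - 57 \left(\frac{148}{515} - \frac{1271}{-62}\right) = - 57 \left(\frac{148}{515} - - \frac{41}{2}\right) = - 57 \left(\frac{148}{515} + \frac{41}{2}\right) = \left(-57\right) \frac{21411}{1030} = - \frac{1220427}{1030}$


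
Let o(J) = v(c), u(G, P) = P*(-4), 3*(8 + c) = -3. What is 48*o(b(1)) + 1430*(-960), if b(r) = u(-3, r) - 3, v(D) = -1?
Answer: -1372848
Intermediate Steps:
c = -9 (c = -8 + (1/3)*(-3) = -8 - 1 = -9)
u(G, P) = -4*P
b(r) = -3 - 4*r (b(r) = -4*r - 3 = -3 - 4*r)
o(J) = -1
48*o(b(1)) + 1430*(-960) = 48*(-1) + 1430*(-960) = -48 - 1372800 = -1372848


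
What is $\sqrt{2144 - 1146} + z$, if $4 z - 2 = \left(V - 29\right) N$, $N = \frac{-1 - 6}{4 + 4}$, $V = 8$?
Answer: $\frac{163}{32} + \sqrt{998} \approx 36.685$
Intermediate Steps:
$N = - \frac{7}{8} \approx -0.875$
$z = \frac{163}{32}$ ($z = \frac{1}{2} + \frac{\left(8 - 29\right) \left(- \frac{7}{8}\right)}{4} = \frac{1}{2} + \frac{\left(-21\right) \left(- \frac{7}{8}\right)}{4} = \frac{1}{2} + \frac{1}{4} \cdot \frac{147}{8} = \frac{1}{2} + \frac{147}{32} = \frac{163}{32} \approx 5.0938$)
$\sqrt{2144 - 1146} + z = \sqrt{2144 - 1146} + \frac{163}{32} = \sqrt{998} + \frac{163}{32} = \frac{163}{32} + \sqrt{998}$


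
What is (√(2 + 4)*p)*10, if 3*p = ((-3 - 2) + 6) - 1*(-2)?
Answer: 10*√6 ≈ 24.495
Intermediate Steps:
p = 1 (p = (((-3 - 2) + 6) - 1*(-2))/3 = ((-5 + 6) + 2)/3 = (1 + 2)/3 = (⅓)*3 = 1)
(√(2 + 4)*p)*10 = (√(2 + 4)*1)*10 = (√6*1)*10 = √6*10 = 10*√6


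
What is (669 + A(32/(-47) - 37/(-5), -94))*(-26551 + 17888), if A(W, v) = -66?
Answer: -5223789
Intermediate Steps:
(669 + A(32/(-47) - 37/(-5), -94))*(-26551 + 17888) = (669 - 66)*(-26551 + 17888) = 603*(-8663) = -5223789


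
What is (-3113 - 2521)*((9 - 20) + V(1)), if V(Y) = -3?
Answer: 78876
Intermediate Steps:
(-3113 - 2521)*((9 - 20) + V(1)) = (-3113 - 2521)*((9 - 20) - 3) = -5634*(-11 - 3) = -5634*(-14) = 78876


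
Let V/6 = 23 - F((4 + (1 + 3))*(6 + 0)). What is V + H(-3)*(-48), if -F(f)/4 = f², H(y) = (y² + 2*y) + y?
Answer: 55434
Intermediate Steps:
H(y) = y² + 3*y
F(f) = -4*f²
V = 55434 (V = 6*(23 - (-4)*((4 + (1 + 3))*(6 + 0))²) = 6*(23 - (-4)*((4 + 4)*6)²) = 6*(23 - (-4)*(8*6)²) = 6*(23 - (-4)*48²) = 6*(23 - (-4)*2304) = 6*(23 - 1*(-9216)) = 6*(23 + 9216) = 6*9239 = 55434)
V + H(-3)*(-48) = 55434 - 3*(3 - 3)*(-48) = 55434 - 3*0*(-48) = 55434 + 0*(-48) = 55434 + 0 = 55434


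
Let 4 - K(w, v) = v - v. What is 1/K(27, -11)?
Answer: ¼ ≈ 0.25000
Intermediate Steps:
K(w, v) = 4 (K(w, v) = 4 - (v - v) = 4 - 1*0 = 4 + 0 = 4)
1/K(27, -11) = 1/4 = ¼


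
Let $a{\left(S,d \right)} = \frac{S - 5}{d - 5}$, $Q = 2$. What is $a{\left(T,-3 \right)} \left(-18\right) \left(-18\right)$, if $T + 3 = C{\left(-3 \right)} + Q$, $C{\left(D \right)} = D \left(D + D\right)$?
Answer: $-486$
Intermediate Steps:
$C{\left(D \right)} = 2 D^{2}$ ($C{\left(D \right)} = D 2 D = 2 D^{2}$)
$T = 17$ ($T = -3 + \left(2 \left(-3\right)^{2} + 2\right) = -3 + \left(2 \cdot 9 + 2\right) = -3 + \left(18 + 2\right) = -3 + 20 = 17$)
$a{\left(S,d \right)} = \frac{-5 + S}{-5 + d}$
$a{\left(T,-3 \right)} \left(-18\right) \left(-18\right) = \frac{-5 + 17}{-5 - 3} \left(-18\right) \left(-18\right) = \frac{1}{-8} \cdot 12 \left(-18\right) \left(-18\right) = \left(- \frac{1}{8}\right) 12 \left(-18\right) \left(-18\right) = \left(- \frac{3}{2}\right) \left(-18\right) \left(-18\right) = 27 \left(-18\right) = -486$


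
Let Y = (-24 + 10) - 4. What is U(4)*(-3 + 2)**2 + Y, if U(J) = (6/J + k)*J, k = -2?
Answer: -20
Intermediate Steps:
U(J) = J*(-2 + 6/J) (U(J) = (6/J - 2)*J = (-2 + 6/J)*J = J*(-2 + 6/J))
Y = -18 (Y = -14 - 4 = -18)
U(4)*(-3 + 2)**2 + Y = (6 - 2*4)*(-3 + 2)**2 - 18 = (6 - 8)*(-1)**2 - 18 = -2*1 - 18 = -2 - 18 = -20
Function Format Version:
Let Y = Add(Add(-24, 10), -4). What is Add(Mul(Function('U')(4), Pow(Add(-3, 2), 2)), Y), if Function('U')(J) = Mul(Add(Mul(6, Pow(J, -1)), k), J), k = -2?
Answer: -20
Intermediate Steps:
Function('U')(J) = Mul(J, Add(-2, Mul(6, Pow(J, -1)))) (Function('U')(J) = Mul(Add(Mul(6, Pow(J, -1)), -2), J) = Mul(Add(-2, Mul(6, Pow(J, -1))), J) = Mul(J, Add(-2, Mul(6, Pow(J, -1)))))
Y = -18 (Y = Add(-14, -4) = -18)
Add(Mul(Function('U')(4), Pow(Add(-3, 2), 2)), Y) = Add(Mul(Add(6, Mul(-2, 4)), Pow(Add(-3, 2), 2)), -18) = Add(Mul(Add(6, -8), Pow(-1, 2)), -18) = Add(Mul(-2, 1), -18) = Add(-2, -18) = -20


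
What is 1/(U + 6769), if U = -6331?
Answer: 1/438 ≈ 0.0022831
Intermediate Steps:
1/(U + 6769) = 1/(-6331 + 6769) = 1/438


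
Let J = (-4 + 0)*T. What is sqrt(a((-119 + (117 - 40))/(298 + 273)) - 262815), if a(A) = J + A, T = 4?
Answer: I*sqrt(85693706053)/571 ≈ 512.67*I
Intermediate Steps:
J = -16 (J = (-4 + 0)*4 = -4*4 = -16)
a(A) = -16 + A
sqrt(a((-119 + (117 - 40))/(298 + 273)) - 262815) = sqrt((-16 + (-119 + (117 - 40))/(298 + 273)) - 262815) = sqrt((-16 + (-119 + 77)/571) - 262815) = sqrt((-16 - 42*1/571) - 262815) = sqrt((-16 - 42/571) - 262815) = sqrt(-9178/571 - 262815) = sqrt(-150076543/571) = I*sqrt(85693706053)/571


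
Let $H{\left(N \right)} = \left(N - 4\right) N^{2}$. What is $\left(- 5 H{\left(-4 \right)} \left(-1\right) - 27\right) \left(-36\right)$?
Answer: $24012$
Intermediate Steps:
$H{\left(N \right)} = N^{2} \left(-4 + N\right)$ ($H{\left(N \right)} = \left(-4 + N\right) N^{2} = N^{2} \left(-4 + N\right)$)
$\left(- 5 H{\left(-4 \right)} \left(-1\right) - 27\right) \left(-36\right) = \left(- 5 \left(-4\right)^{2} \left(-4 - 4\right) \left(-1\right) - 27\right) \left(-36\right) = \left(- 5 \cdot 16 \left(-8\right) \left(-1\right) - 27\right) \left(-36\right) = \left(\left(-5\right) \left(-128\right) \left(-1\right) - 27\right) \left(-36\right) = \left(640 \left(-1\right) - 27\right) \left(-36\right) = \left(-640 - 27\right) \left(-36\right) = \left(-667\right) \left(-36\right) = 24012$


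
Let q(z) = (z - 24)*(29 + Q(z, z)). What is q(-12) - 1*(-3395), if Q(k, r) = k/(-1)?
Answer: 1919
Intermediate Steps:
Q(k, r) = -k (Q(k, r) = k*(-1) = -k)
q(z) = (-24 + z)*(29 - z) (q(z) = (z - 24)*(29 - z) = (-24 + z)*(29 - z))
q(-12) - 1*(-3395) = (-696 - 1*(-12)² + 53*(-12)) - 1*(-3395) = (-696 - 1*144 - 636) + 3395 = (-696 - 144 - 636) + 3395 = -1476 + 3395 = 1919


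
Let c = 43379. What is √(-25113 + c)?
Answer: √18266 ≈ 135.15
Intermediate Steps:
√(-25113 + c) = √(-25113 + 43379) = √18266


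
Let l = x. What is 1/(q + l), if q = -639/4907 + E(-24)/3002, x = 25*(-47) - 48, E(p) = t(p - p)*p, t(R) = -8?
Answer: -7365407/9008380828 ≈ -0.00081762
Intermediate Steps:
E(p) = -8*p
x = -1223 (x = -1175 - 48 = -1223)
l = -1223
q = -488067/7365407 (q = -639/4907 - 8*(-24)/3002 = -639*1/4907 + 192*(1/3002) = -639/4907 + 96/1501 = -488067/7365407 ≈ -0.066265)
1/(q + l) = 1/(-488067/7365407 - 1223) = 1/(-9008380828/7365407) = -7365407/9008380828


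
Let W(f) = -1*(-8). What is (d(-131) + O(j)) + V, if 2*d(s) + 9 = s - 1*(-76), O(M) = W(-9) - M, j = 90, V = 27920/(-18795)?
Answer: -434110/3759 ≈ -115.49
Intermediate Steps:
W(f) = 8
V = -5584/3759 (V = 27920*(-1/18795) = -5584/3759 ≈ -1.4855)
O(M) = 8 - M
d(s) = 67/2 + s/2 (d(s) = -9/2 + (s - 1*(-76))/2 = -9/2 + (s + 76)/2 = -9/2 + (76 + s)/2 = -9/2 + (38 + s/2) = 67/2 + s/2)
(d(-131) + O(j)) + V = ((67/2 + (½)*(-131)) + (8 - 1*90)) - 5584/3759 = ((67/2 - 131/2) + (8 - 90)) - 5584/3759 = (-32 - 82) - 5584/3759 = -114 - 5584/3759 = -434110/3759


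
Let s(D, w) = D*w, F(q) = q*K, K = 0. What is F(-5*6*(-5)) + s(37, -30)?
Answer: -1110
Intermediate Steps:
F(q) = 0 (F(q) = q*0 = 0)
F(-5*6*(-5)) + s(37, -30) = 0 + 37*(-30) = 0 - 1110 = -1110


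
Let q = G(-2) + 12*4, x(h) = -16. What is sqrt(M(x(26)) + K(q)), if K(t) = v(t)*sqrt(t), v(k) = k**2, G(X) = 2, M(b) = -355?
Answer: sqrt(-355 + 12500*sqrt(2)) ≈ 131.62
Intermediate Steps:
q = 50 (q = 2 + 12*4 = 2 + 48 = 50)
K(t) = t**(5/2) (K(t) = t**2*sqrt(t) = t**(5/2))
sqrt(M(x(26)) + K(q)) = sqrt(-355 + 50**(5/2)) = sqrt(-355 + 12500*sqrt(2))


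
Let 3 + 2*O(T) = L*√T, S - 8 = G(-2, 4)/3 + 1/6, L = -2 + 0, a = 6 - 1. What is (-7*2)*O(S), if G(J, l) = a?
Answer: 21 + 7*√354/3 ≈ 64.901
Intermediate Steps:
a = 5
G(J, l) = 5
L = -2
S = 59/6 (S = 8 + (5/3 + 1/6) = 8 + (5*(⅓) + 1*(⅙)) = 8 + (5/3 + ⅙) = 8 + 11/6 = 59/6 ≈ 9.8333)
O(T) = -3/2 - √T (O(T) = -3/2 + (-2*√T)/2 = -3/2 - √T)
(-7*2)*O(S) = (-7*2)*(-3/2 - √(59/6)) = -14*(-3/2 - √354/6) = 21 + 7*√354/3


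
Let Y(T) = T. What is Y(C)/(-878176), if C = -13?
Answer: 1/67552 ≈ 1.4803e-5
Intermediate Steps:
Y(C)/(-878176) = -13/(-878176) = -13*(-1/878176) = 1/67552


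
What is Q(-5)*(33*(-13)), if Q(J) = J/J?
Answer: -429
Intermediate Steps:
Q(J) = 1
Q(-5)*(33*(-13)) = 1*(33*(-13)) = 1*(-429) = -429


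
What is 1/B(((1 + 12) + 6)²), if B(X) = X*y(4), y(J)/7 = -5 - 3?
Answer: -1/20216 ≈ -4.9466e-5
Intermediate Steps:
y(J) = -56 (y(J) = 7*(-5 - 3) = 7*(-8) = -56)
B(X) = -56*X (B(X) = X*(-56) = -56*X)
1/B(((1 + 12) + 6)²) = 1/(-56*((1 + 12) + 6)²) = 1/(-56*(13 + 6)²) = 1/(-56*19²) = 1/(-56*361) = 1/(-20216) = -1/20216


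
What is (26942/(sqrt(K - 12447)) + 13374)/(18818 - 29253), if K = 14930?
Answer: -13374/10435 - 26942*sqrt(2483)/25910105 ≈ -1.3335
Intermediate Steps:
(26942/(sqrt(K - 12447)) + 13374)/(18818 - 29253) = (26942/(sqrt(14930 - 12447)) + 13374)/(18818 - 29253) = (26942/(sqrt(2483)) + 13374)/(-10435) = (26942*(sqrt(2483)/2483) + 13374)*(-1/10435) = (26942*sqrt(2483)/2483 + 13374)*(-1/10435) = (13374 + 26942*sqrt(2483)/2483)*(-1/10435) = -13374/10435 - 26942*sqrt(2483)/25910105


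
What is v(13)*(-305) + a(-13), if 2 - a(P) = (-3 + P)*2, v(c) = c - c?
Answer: 34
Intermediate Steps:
v(c) = 0
a(P) = 8 - 2*P (a(P) = 2 - (-3 + P)*2 = 2 - (-6 + 2*P) = 2 + (6 - 2*P) = 8 - 2*P)
v(13)*(-305) + a(-13) = 0*(-305) + (8 - 2*(-13)) = 0 + (8 + 26) = 0 + 34 = 34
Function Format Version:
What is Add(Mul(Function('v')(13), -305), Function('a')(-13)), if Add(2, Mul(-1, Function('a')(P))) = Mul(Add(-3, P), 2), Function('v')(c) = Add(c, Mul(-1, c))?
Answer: 34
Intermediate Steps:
Function('v')(c) = 0
Function('a')(P) = Add(8, Mul(-2, P)) (Function('a')(P) = Add(2, Mul(-1, Mul(Add(-3, P), 2))) = Add(2, Mul(-1, Add(-6, Mul(2, P)))) = Add(2, Add(6, Mul(-2, P))) = Add(8, Mul(-2, P)))
Add(Mul(Function('v')(13), -305), Function('a')(-13)) = Add(Mul(0, -305), Add(8, Mul(-2, -13))) = Add(0, Add(8, 26)) = Add(0, 34) = 34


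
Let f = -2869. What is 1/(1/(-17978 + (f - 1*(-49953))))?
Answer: 29106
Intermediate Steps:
1/(1/(-17978 + (f - 1*(-49953)))) = 1/(1/(-17978 + (-2869 - 1*(-49953)))) = 1/(1/(-17978 + (-2869 + 49953))) = 1/(1/(-17978 + 47084)) = 1/(1/29106) = 29106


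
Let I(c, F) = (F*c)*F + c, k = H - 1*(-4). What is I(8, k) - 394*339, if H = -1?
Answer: -133486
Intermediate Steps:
k = 3 (k = -1 - 1*(-4) = -1 + 4 = 3)
I(c, F) = c + c*F**2 (I(c, F) = c*F**2 + c = c + c*F**2)
I(8, k) - 394*339 = 8*(1 + 3**2) - 394*339 = 8*(1 + 9) - 133566 = 8*10 - 133566 = 80 - 133566 = -133486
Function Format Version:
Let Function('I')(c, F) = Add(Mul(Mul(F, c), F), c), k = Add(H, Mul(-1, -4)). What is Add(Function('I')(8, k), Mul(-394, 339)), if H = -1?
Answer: -133486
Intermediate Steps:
k = 3 (k = Add(-1, Mul(-1, -4)) = Add(-1, 4) = 3)
Function('I')(c, F) = Add(c, Mul(c, Pow(F, 2))) (Function('I')(c, F) = Add(Mul(c, Pow(F, 2)), c) = Add(c, Mul(c, Pow(F, 2))))
Add(Function('I')(8, k), Mul(-394, 339)) = Add(Mul(8, Add(1, Pow(3, 2))), Mul(-394, 339)) = Add(Mul(8, Add(1, 9)), -133566) = Add(Mul(8, 10), -133566) = Add(80, -133566) = -133486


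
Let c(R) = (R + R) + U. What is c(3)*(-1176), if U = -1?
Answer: -5880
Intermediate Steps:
c(R) = -1 + 2*R (c(R) = (R + R) - 1 = 2*R - 1 = -1 + 2*R)
c(3)*(-1176) = (-1 + 2*3)*(-1176) = (-1 + 6)*(-1176) = 5*(-1176) = -5880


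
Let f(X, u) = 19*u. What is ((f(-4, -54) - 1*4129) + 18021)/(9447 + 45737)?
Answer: 6433/27592 ≈ 0.23315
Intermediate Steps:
((f(-4, -54) - 1*4129) + 18021)/(9447 + 45737) = ((19*(-54) - 1*4129) + 18021)/(9447 + 45737) = ((-1026 - 4129) + 18021)/55184 = (-5155 + 18021)*(1/55184) = 12866*(1/55184) = 6433/27592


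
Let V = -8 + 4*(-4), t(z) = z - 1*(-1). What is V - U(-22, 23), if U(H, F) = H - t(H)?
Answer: -23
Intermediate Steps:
t(z) = 1 + z (t(z) = z + 1 = 1 + z)
V = -24 (V = -8 - 16 = -24)
U(H, F) = -1 (U(H, F) = H - (1 + H) = H + (-1 - H) = -1)
V - U(-22, 23) = -24 - 1*(-1) = -24 + 1 = -23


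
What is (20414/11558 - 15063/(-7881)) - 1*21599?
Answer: -327847941219/15181433 ≈ -21595.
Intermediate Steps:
(20414/11558 - 15063/(-7881)) - 1*21599 = (20414*(1/11558) - 15063*(-1/7881)) - 21599 = (10207/5779 + 5021/2627) - 21599 = 55830148/15181433 - 21599 = -327847941219/15181433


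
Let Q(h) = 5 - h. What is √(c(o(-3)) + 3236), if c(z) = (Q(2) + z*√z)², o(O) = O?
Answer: √(3218 - 18*I*√3) ≈ 56.728 - 0.2748*I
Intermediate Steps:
c(z) = (3 + z^(3/2))² (c(z) = ((5 - 1*2) + z*√z)² = ((5 - 2) + z^(3/2))² = (3 + z^(3/2))²)
√(c(o(-3)) + 3236) = √((3 + (-3)^(3/2))² + 3236) = √((3 - 3*I*√3)² + 3236) = √(3236 + (3 - 3*I*√3)²)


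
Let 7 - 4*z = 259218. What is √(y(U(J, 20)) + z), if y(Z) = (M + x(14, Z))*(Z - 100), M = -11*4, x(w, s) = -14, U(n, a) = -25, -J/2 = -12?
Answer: 3*I*√25579/2 ≈ 239.9*I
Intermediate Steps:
J = 24 (J = -2*(-12) = 24)
z = -259211/4 (z = 7/4 - ¼*259218 = 7/4 - 129609/2 = -259211/4 ≈ -64803.)
M = -44
y(Z) = 5800 - 58*Z (y(Z) = (-44 - 14)*(Z - 100) = -58*(-100 + Z) = 5800 - 58*Z)
√(y(U(J, 20)) + z) = √((5800 - 58*(-25)) - 259211/4) = √((5800 + 1450) - 259211/4) = √(7250 - 259211/4) = √(-230211/4) = 3*I*√25579/2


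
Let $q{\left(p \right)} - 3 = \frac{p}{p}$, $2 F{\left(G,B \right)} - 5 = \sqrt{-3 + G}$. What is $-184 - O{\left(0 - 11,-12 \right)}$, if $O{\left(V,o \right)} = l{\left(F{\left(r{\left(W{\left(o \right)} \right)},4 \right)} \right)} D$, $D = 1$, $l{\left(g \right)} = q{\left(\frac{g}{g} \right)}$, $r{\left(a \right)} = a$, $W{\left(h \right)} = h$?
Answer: $-188$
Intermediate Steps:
$F{\left(G,B \right)} = \frac{5}{2} + \frac{\sqrt{-3 + G}}{2}$
$q{\left(p \right)} = 4$ ($q{\left(p \right)} = 3 + \frac{p}{p} = 3 + 1 = 4$)
$l{\left(g \right)} = 4$
$O{\left(V,o \right)} = 4$ ($O{\left(V,o \right)} = 4 \cdot 1 = 4$)
$-184 - O{\left(0 - 11,-12 \right)} = -184 - 4 = -188$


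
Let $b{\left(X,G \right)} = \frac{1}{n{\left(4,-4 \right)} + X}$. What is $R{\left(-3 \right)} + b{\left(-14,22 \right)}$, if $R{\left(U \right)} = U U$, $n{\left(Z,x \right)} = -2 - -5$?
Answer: $\frac{98}{11} \approx 8.9091$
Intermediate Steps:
$n{\left(Z,x \right)} = 3$ ($n{\left(Z,x \right)} = -2 + 5 = 3$)
$b{\left(X,G \right)} = \frac{1}{3 + X}$
$R{\left(U \right)} = U^{2}$
$R{\left(-3 \right)} + b{\left(-14,22 \right)} = \left(-3\right)^{2} + \frac{1}{3 - 14} = 9 + \frac{1}{-11} = 9 - \frac{1}{11} = \frac{98}{11}$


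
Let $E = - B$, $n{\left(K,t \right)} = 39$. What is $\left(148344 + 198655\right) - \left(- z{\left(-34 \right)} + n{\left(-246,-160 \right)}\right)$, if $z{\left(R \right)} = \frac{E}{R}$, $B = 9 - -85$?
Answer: $\frac{5898367}{17} \approx 3.4696 \cdot 10^{5}$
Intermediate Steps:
$B = 94$ ($B = 9 + 85 = 94$)
$E = -94$ ($E = \left(-1\right) 94 = -94$)
$z{\left(R \right)} = - \frac{94}{R}$
$\left(148344 + 198655\right) - \left(- z{\left(-34 \right)} + n{\left(-246,-160 \right)}\right) = \left(148344 + 198655\right) - \left(39 + \frac{94}{-34}\right) = 346999 - \frac{616}{17} = \frac{5898367}{17}$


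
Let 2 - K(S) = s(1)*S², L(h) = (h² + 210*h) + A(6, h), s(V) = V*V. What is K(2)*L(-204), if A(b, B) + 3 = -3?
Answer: 2460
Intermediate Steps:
A(b, B) = -6 (A(b, B) = -3 - 3 = -6)
s(V) = V²
L(h) = -6 + h² + 210*h (L(h) = (h² + 210*h) - 6 = -6 + h² + 210*h)
K(S) = 2 - S² (K(S) = 2 - 1²*S² = 2 - S²)
K(2)*L(-204) = (2 - 1*2²)*(-6 + (-204)² + 210*(-204)) = (2 - 1*4)*(-6 + 41616 - 42840) = (2 - 4)*(-1230) = -2*(-1230) = 2460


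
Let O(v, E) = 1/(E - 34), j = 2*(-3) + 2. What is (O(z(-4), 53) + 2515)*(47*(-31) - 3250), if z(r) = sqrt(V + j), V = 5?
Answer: -224928702/19 ≈ -1.1838e+7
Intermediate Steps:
j = -4 (j = -6 + 2 = -4)
z(r) = 1 (z(r) = sqrt(5 - 4) = sqrt(1) = 1)
O(v, E) = 1/(-34 + E)
(O(z(-4), 53) + 2515)*(47*(-31) - 3250) = (1/(-34 + 53) + 2515)*(47*(-31) - 3250) = (1/19 + 2515)*(-1457 - 3250) = (1/19 + 2515)*(-4707) = (47786/19)*(-4707) = -224928702/19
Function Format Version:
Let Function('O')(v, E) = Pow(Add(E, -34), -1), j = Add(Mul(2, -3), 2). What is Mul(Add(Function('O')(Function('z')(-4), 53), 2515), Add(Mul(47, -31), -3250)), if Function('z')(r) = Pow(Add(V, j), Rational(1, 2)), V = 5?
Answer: Rational(-224928702, 19) ≈ -1.1838e+7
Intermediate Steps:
j = -4 (j = Add(-6, 2) = -4)
Function('z')(r) = 1 (Function('z')(r) = Pow(Add(5, -4), Rational(1, 2)) = Pow(1, Rational(1, 2)) = 1)
Function('O')(v, E) = Pow(Add(-34, E), -1)
Mul(Add(Function('O')(Function('z')(-4), 53), 2515), Add(Mul(47, -31), -3250)) = Mul(Add(Pow(Add(-34, 53), -1), 2515), Add(Mul(47, -31), -3250)) = Mul(Add(Pow(19, -1), 2515), Add(-1457, -3250)) = Mul(Add(Rational(1, 19), 2515), -4707) = Mul(Rational(47786, 19), -4707) = Rational(-224928702, 19)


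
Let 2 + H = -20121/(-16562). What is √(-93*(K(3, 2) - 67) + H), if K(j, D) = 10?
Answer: √175564318/182 ≈ 72.803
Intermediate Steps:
H = -13003/16562 (H = -2 - 20121/(-16562) = -2 - 20121*(-1/16562) = -2 + 20121/16562 = -13003/16562 ≈ -0.78511)
√(-93*(K(3, 2) - 67) + H) = √(-93*(10 - 67) - 13003/16562) = √(-93*(-57) - 13003/16562) = √(5301 - 13003/16562) = √(87782159/16562) = √175564318/182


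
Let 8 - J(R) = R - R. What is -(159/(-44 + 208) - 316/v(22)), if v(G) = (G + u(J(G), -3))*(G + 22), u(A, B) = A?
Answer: -19757/27060 ≈ -0.73012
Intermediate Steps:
J(R) = 8 (J(R) = 8 - (R - R) = 8 - 1*0 = 8 + 0 = 8)
v(G) = (8 + G)*(22 + G) (v(G) = (G + 8)*(G + 22) = (8 + G)*(22 + G))
-(159/(-44 + 208) - 316/v(22)) = -(159/(-44 + 208) - 316/(176 + 22² + 30*22)) = -(159/164 - 316/(176 + 484 + 660)) = -(159*(1/164) - 316/1320) = -(159/164 - 316*1/1320) = -(159/164 - 79/330) = -1*19757/27060 = -19757/27060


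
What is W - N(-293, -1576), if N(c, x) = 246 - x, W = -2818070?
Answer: -2819892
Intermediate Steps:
W - N(-293, -1576) = -2818070 - (246 - 1*(-1576)) = -2818070 - (246 + 1576) = -2818070 - 1*1822 = -2818070 - 1822 = -2819892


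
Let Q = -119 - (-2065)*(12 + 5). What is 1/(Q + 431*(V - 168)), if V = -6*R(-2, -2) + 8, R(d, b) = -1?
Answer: -1/31388 ≈ -3.1859e-5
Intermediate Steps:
V = 14 (V = -6*(-1) + 8 = 6 + 8 = 14)
Q = 34986 (Q = -119 - (-2065)*17 = -119 - 413*(-85) = -119 + 35105 = 34986)
1/(Q + 431*(V - 168)) = 1/(34986 + 431*(14 - 168)) = 1/(34986 + 431*(-154)) = 1/(34986 - 66374) = 1/(-31388) = -1/31388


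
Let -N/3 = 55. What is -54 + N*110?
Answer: -18204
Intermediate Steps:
N = -165 (N = -3*55 = -165)
-54 + N*110 = -54 - 165*110 = -54 - 18150 = -18204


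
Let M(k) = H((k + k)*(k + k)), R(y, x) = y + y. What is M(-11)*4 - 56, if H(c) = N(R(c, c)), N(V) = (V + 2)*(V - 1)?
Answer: 3751904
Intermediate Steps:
R(y, x) = 2*y
N(V) = (-1 + V)*(2 + V) (N(V) = (2 + V)*(-1 + V) = (-1 + V)*(2 + V))
H(c) = -2 + 2*c + 4*c² (H(c) = -2 + 2*c + (2*c)² = -2 + 2*c + 4*c²)
M(k) = -2 + 8*k² + 64*k⁴ (M(k) = -2 + 2*((k + k)*(k + k)) + 4*((k + k)*(k + k))² = -2 + 2*((2*k)*(2*k)) + 4*((2*k)*(2*k))² = -2 + 2*(4*k²) + 4*(4*k²)² = -2 + 8*k² + 4*(16*k⁴) = -2 + 8*k² + 64*k⁴)
M(-11)*4 - 56 = (-2 + 8*(-11)² + 64*(-11)⁴)*4 - 56 = (-2 + 8*121 + 64*14641)*4 - 56 = (-2 + 968 + 937024)*4 - 56 = 937990*4 - 56 = 3751960 - 56 = 3751904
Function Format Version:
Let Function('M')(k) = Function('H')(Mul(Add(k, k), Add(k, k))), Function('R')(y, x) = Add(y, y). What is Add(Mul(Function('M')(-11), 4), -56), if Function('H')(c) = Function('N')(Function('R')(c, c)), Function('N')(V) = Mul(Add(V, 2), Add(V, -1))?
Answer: 3751904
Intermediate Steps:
Function('R')(y, x) = Mul(2, y)
Function('N')(V) = Mul(Add(-1, V), Add(2, V)) (Function('N')(V) = Mul(Add(2, V), Add(-1, V)) = Mul(Add(-1, V), Add(2, V)))
Function('H')(c) = Add(-2, Mul(2, c), Mul(4, Pow(c, 2))) (Function('H')(c) = Add(-2, Mul(2, c), Pow(Mul(2, c), 2)) = Add(-2, Mul(2, c), Mul(4, Pow(c, 2))))
Function('M')(k) = Add(-2, Mul(8, Pow(k, 2)), Mul(64, Pow(k, 4))) (Function('M')(k) = Add(-2, Mul(2, Mul(Add(k, k), Add(k, k))), Mul(4, Pow(Mul(Add(k, k), Add(k, k)), 2))) = Add(-2, Mul(2, Mul(Mul(2, k), Mul(2, k))), Mul(4, Pow(Mul(Mul(2, k), Mul(2, k)), 2))) = Add(-2, Mul(2, Mul(4, Pow(k, 2))), Mul(4, Pow(Mul(4, Pow(k, 2)), 2))) = Add(-2, Mul(8, Pow(k, 2)), Mul(4, Mul(16, Pow(k, 4)))) = Add(-2, Mul(8, Pow(k, 2)), Mul(64, Pow(k, 4))))
Add(Mul(Function('M')(-11), 4), -56) = Add(Mul(Add(-2, Mul(8, Pow(-11, 2)), Mul(64, Pow(-11, 4))), 4), -56) = Add(Mul(Add(-2, Mul(8, 121), Mul(64, 14641)), 4), -56) = Add(Mul(Add(-2, 968, 937024), 4), -56) = Add(Mul(937990, 4), -56) = Add(3751960, -56) = 3751904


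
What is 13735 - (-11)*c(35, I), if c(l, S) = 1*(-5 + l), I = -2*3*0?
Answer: 14065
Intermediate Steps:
I = 0 (I = -6*0 = 0)
c(l, S) = -5 + l
13735 - (-11)*c(35, I) = 13735 - (-11)*(-5 + 35) = 13735 - (-11)*30 = 13735 - 1*(-330) = 13735 + 330 = 14065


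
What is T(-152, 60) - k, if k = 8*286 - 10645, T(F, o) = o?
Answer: 8417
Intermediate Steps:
k = -8357 (k = 2288 - 10645 = -8357)
T(-152, 60) - k = 60 - 1*(-8357) = 60 + 8357 = 8417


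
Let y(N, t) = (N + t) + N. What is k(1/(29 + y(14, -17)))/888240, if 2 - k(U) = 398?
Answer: -33/74020 ≈ -0.00044583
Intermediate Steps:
y(N, t) = t + 2*N
k(U) = -396 (k(U) = 2 - 1*398 = 2 - 398 = -396)
k(1/(29 + y(14, -17)))/888240 = -396/888240 = -396*1/888240 = -33/74020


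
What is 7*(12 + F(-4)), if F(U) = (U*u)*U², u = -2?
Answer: 980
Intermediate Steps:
F(U) = -2*U³ (F(U) = (U*(-2))*U² = (-2*U)*U² = -2*U³)
7*(12 + F(-4)) = 7*(12 - 2*(-4)³) = 7*(12 - 2*(-64)) = 7*(12 + 128) = 7*140 = 980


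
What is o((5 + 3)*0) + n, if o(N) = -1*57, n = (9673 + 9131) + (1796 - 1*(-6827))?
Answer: 27370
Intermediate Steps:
n = 27427 (n = 18804 + (1796 + 6827) = 18804 + 8623 = 27427)
o(N) = -57
o((5 + 3)*0) + n = -57 + 27427 = 27370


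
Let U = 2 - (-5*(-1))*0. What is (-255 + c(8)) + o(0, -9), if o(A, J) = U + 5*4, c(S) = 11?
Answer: -222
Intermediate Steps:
U = 2 (U = 2 - 5*0 = 2 - 1*0 = 2 + 0 = 2)
o(A, J) = 22 (o(A, J) = 2 + 5*4 = 2 + 20 = 22)
(-255 + c(8)) + o(0, -9) = (-255 + 11) + 22 = -244 + 22 = -222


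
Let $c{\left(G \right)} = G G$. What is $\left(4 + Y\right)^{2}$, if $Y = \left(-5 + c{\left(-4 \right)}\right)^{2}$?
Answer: $15625$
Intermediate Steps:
$c{\left(G \right)} = G^{2}$
$Y = 121$ ($Y = \left(-5 + \left(-4\right)^{2}\right)^{2} = \left(-5 + 16\right)^{2} = 11^{2} = 121$)
$\left(4 + Y\right)^{2} = \left(4 + 121\right)^{2} = 125^{2} = 15625$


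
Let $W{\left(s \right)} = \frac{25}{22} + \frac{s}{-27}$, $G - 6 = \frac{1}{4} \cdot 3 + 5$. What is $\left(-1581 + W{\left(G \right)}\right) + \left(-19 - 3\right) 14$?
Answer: $- \frac{2243299}{1188} \approx -1888.3$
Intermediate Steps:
$G = \frac{47}{4}$ ($G = 6 + \left(\frac{1}{4} \cdot 3 + 5\right) = 6 + \left(\frac{3}{4} + 5\right) = 6 + \frac{23}{4} = \frac{47}{4} \approx 11.75$)
$W{\left(s \right)} = \frac{25}{22} - \frac{s}{27}$ ($W{\left(s \right)} = 25 \cdot \frac{1}{22} + s \left(- \frac{1}{27}\right) = \frac{25}{22} - \frac{s}{27}$)
$\left(-1581 + W{\left(G \right)}\right) + \left(-19 - 3\right) 14 = \left(-1581 + \left(\frac{25}{22} - \frac{47}{108}\right)\right) + \left(-19 - 3\right) 14 = \left(-1581 + \left(\frac{25}{22} - \frac{47}{108}\right)\right) - 308 = \left(-1581 + \frac{833}{1188}\right) - 308 = - \frac{1877395}{1188} - 308 = - \frac{2243299}{1188}$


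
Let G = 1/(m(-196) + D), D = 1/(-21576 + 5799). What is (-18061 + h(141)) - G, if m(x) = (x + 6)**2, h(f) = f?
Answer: -10206330621857/569549699 ≈ -17920.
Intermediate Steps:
m(x) = (6 + x)**2
D = -1/15777 (D = 1/(-15777) = -1/15777 ≈ -6.3383e-5)
G = 15777/569549699 (G = 1/((6 - 196)**2 - 1/15777) = 1/((-190)**2 - 1/15777) = 1/(36100 - 1/15777) = 1/(569549699/15777) = 15777/569549699 ≈ 2.7701e-5)
(-18061 + h(141)) - G = (-18061 + 141) - 1*15777/569549699 = -17920 - 15777/569549699 = -10206330621857/569549699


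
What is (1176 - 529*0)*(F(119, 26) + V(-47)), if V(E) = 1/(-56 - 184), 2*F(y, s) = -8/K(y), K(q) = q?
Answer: -7553/170 ≈ -44.429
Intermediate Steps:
F(y, s) = -4/y (F(y, s) = (-8/y)/2 = -4/y)
V(E) = -1/240 (V(E) = 1/(-240) = -1/240)
(1176 - 529*0)*(F(119, 26) + V(-47)) = (1176 - 529*0)*(-4/119 - 1/240) = (1176 + 0)*(-4*1/119 - 1/240) = 1176*(-4/119 - 1/240) = 1176*(-1079/28560) = -7553/170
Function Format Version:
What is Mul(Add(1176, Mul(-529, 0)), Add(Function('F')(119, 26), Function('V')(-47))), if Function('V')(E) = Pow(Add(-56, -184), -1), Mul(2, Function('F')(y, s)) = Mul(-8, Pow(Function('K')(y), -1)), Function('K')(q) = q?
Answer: Rational(-7553, 170) ≈ -44.429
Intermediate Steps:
Function('F')(y, s) = Mul(-4, Pow(y, -1)) (Function('F')(y, s) = Mul(Rational(1, 2), Mul(-8, Pow(y, -1))) = Mul(-4, Pow(y, -1)))
Function('V')(E) = Rational(-1, 240) (Function('V')(E) = Pow(-240, -1) = Rational(-1, 240))
Mul(Add(1176, Mul(-529, 0)), Add(Function('F')(119, 26), Function('V')(-47))) = Mul(Add(1176, Mul(-529, 0)), Add(Mul(-4, Pow(119, -1)), Rational(-1, 240))) = Mul(Add(1176, 0), Add(Mul(-4, Rational(1, 119)), Rational(-1, 240))) = Mul(1176, Add(Rational(-4, 119), Rational(-1, 240))) = Mul(1176, Rational(-1079, 28560)) = Rational(-7553, 170)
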